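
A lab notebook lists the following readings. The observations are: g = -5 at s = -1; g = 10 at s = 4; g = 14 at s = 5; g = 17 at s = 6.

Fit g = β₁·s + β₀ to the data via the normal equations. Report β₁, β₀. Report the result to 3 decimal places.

Compute the Gram sums: Σs·s = 78, Σs = 14, Σ1 = 4.
Moment sums: Σs·g = 217, Σg = 36.
Eliminating β₀: 4·(row 1) − 14·(row 2) gives 116·β₁ = 4·217 − 14·36 = 364, so β₁ = 91/29.
Then β₀ = (36 − 14·(91/29))/4 = -115/58.

β₁ = 3.138, β₀ = -1.983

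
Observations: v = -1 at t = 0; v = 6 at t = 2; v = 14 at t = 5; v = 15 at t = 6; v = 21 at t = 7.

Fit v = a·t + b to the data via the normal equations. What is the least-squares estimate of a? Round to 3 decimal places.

With design matrix M, MᵀM = [[114, 20]; [20, 5]] and Mᵀv = [319, 55]ᵀ.
Δ = 114·5 − 20² = 170.
a = (319·5 − 20·55)/170 = 99/34; b = (114·55 − 20·319)/170 = -11/17.

a = 2.912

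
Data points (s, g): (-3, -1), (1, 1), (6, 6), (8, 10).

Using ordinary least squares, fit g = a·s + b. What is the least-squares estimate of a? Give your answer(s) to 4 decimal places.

a = 0.9730

With design matrix M, MᵀM = [[110, 12]; [12, 4]] and Mᵀg = [120, 16]ᵀ.
Δ = 110·4 − 12² = 296.
a = (120·4 − 12·16)/296 = 36/37; b = (110·16 − 12·120)/296 = 40/37.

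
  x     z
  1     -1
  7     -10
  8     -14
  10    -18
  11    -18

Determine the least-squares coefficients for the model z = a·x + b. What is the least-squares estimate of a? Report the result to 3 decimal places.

a = -1.791

Forming MᵀM = [[335, 37]; [37, 5]] and Mᵀz = [-561, -61]ᵀ gives MᵀM·[a, b]ᵀ = Mᵀz.
Eliminating b: 5·(row 1) − 37·(row 2) gives 306·a = 5·(-561) − 37·(-61) = -548, so a = -274/153.
Then b = ((-61) − 37·(-274/153))/5 = 161/153.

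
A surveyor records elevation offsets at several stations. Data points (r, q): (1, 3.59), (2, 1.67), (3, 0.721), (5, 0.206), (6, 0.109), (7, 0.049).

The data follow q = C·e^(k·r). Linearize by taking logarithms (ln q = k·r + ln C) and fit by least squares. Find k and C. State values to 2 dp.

k = -0.70, C = 6.74

Taking logs, ln q = k·r + ln C, so regress ln q on r.
Over the data: Σr = 24.0000, Σ(r)² = 124.0000, Σln q = -5.3484, Σr·ln q = -40.9869.
Normal system: [[124.0000, 24.0000]; [24.0000, 6]]·[k, ln C]ᵀ = [-40.9869, -5.3484]ᵀ.
Slope k = (n·Σr·ln q − Σr·Σln q)/(n·Σ(r)² − (Σr)²) = (6·-40.9869 − 24.0000·-5.3484)/168.0000 = -0.69977; ln C = (Σln q − k·Σr)/n = 1.90768, so C = exp(1.90768) = 6.73741.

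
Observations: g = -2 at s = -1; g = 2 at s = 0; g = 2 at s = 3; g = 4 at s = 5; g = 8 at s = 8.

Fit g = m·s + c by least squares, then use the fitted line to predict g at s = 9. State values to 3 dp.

From the data, Σs·s = 99, Σs = 15, Σ1 = 5.
Moment sums: Σs·g = 92, Σg = 14.
XᵀX·[m, c]ᵀ = Xᵀg becomes [[99, 15]; [15, 5]]·[m, c]ᵀ = [92, 14]ᵀ.
Determinant 99·5 − 15² = 270.
m = (92·5 − 15·14)/270 = 25/27; c = (99·14 − 15·92)/270 = 1/45.
At s = 9: ĝ = (25/27)·(9) + (1/45)·(1) = 376/45.

ĝ = 8.356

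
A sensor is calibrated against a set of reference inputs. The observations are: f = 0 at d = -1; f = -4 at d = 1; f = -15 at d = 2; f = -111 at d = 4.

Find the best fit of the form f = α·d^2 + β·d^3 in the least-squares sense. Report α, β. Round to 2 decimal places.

The normal equations are: 274·α + 1056·β = -1840;  1056·α + 4162·β = -7228.
(Σd^2·d^2 = 274, Σd^2·d^3 = 1056, Σd^3·d^3 = 4162, Σd^2·f = -1840, Σd^3·f = -7228.)
Eliminating β: 4162·(row 1) − 1056·(row 2) gives 25252·α = 4162·(-1840) − 1056·(-7228) = -25312, so α = -6328/6313.
Then β = ((-7228) − 1056·(-6328/6313))/4162 = -9358/6313.

α = -1.00, β = -1.48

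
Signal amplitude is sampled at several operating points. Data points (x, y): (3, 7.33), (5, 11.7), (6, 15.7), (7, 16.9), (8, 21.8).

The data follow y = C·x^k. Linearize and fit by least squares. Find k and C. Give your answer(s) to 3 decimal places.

k = 1.082, C = 2.175

Linearized form: ln y = k·ln x + ln C. From the 5 transformed points,
XᵀX = [[15.1183, 8.5252]; [8.5252, 5]], rhs = [22.9912, 13.1144]ᵀ  (here Σln x = 8.5252, Σ(ln x)² = 15.1183, Σln y = 13.1144, Σln x·ln y = 22.9912).
Solving (det = 2.9130): k = 1.08246, ln C = 0.77725, so C = exp(0.77725) = 2.17549.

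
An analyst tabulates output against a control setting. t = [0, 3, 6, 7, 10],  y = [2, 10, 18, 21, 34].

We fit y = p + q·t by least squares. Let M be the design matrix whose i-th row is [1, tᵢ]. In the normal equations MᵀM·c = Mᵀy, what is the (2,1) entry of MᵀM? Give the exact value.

Row 2 ↔ basis t, column 1 ↔ basis 1, so (MᵀM)_{2,1} = Σᵢ t = (0)·(1) + (3)·(1) + (6)·(1) + (7)·(1) + (10)·(1) = 26.

26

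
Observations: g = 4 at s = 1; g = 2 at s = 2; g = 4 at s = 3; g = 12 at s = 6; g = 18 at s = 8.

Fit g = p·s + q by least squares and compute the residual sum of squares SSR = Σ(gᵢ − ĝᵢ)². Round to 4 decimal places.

SSR = 14.1176

Normal-equation sums: Σs·s = 114, Σs = 20, Σ1 = 5.
Right-hand side: Σs·g = 236, Σg = 40.
Δ = 114·5 − 20² = 170.
p = (236·5 − 20·40)/170 = 38/17; q = (114·40 − 20·236)/170 = -16/17.
Residuals: 46/17, -26/17, -30/17, -8/17, 18/17; SSR = 240/17.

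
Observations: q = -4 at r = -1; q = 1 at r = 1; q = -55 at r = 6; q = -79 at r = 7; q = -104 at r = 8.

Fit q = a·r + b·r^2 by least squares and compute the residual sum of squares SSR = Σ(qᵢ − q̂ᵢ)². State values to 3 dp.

SSR = 1.800

Entries of XᵀX: Σr·r = 151, Σr·r^2 = 1071, Σr^2·r^2 = 7795.
Right-hand side: Σr·q = -1710, Σr^2·q = -12510.
XᵀX·[a, b]ᵀ = Xᵀq becomes [[151, 1071]; [1071, 7795]]·[a, b]ᵀ = [-1710, -12510]ᵀ.
det = 151·7795 − 1071² = 30004.
a = ((-1710)·7795 − 1071·(-12510))/30004 = 17190/7501; b = (151·(-12510) − 1071·(-1710))/30004 = -14400/7501.
Residuals: 122/577, 4711/7501, 2705/7501, -7309/7501, 3976/7501; SSR = 13499/7501.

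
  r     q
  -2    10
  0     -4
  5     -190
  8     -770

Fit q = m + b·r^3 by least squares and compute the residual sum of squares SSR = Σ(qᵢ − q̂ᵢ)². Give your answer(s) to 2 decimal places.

With design matrix A, AᵀA = [[4, 629]; [629, 277833]] and Aᵀq = [-954, -418070]ᵀ.
Δ = 4·277833 − 629² = 715691.
m = ((-954)·277833 − 629·(-418070))/715691 = -2452/841; b = (4·(-418070) − 629·(-954))/715691 = -46618/31117.
Residuals: 28950/31117, -912/841, 5744/31117, -950/31117; SSR = 64616/31117.

SSR = 2.08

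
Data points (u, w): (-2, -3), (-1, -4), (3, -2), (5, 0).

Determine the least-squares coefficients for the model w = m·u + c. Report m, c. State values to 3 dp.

XᵀX·[m, c]ᵀ = Xᵀw reads: 39·m + 5·c = 4;  5·m + 4·c = -9.
det = 39·4 − 5² = 131.
m = (4·4 − 5·(-9))/131 = 61/131; c = (39·(-9) − 5·4)/131 = -371/131.

m = 0.466, c = -2.832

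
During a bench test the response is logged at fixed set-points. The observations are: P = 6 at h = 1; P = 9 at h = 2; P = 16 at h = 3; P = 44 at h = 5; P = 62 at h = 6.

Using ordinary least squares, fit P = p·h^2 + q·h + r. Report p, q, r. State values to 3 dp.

The normal system AᵀA·[p, q, r]ᵀ = AᵀP is [[2019, 377, 75]; [377, 75, 17]; [75, 17, 5]]·[p, q, r]ᵀ = [3518, 664, 137]ᵀ.
Inverting the 3×3 Gram matrix, [p, q, r]ᵀ = [1229/616, -1619/616, 141/22]ᵀ.

p = 1.995, q = -2.628, r = 6.409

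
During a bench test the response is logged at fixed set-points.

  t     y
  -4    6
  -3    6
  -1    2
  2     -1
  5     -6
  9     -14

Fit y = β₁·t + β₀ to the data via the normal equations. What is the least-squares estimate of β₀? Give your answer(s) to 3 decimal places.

β₀ = 0.883

Compute the Gram sums: Σt·t = 136, Σt = 8, Σ1 = 6.
Right-hand side: Σt·y = -202, Σy = -7.
Eliminating β₀: 6·(row 1) − 8·(row 2) gives 752·β₁ = 6·(-202) − 8·(-7) = -1156, so β₁ = -289/188.
Then β₀ = ((-7) − 8·(-289/188))/6 = 83/94.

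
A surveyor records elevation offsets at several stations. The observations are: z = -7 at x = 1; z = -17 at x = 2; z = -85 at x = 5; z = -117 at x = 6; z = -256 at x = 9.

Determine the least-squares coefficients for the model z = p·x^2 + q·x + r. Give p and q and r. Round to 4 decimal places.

Normal-equation sums: Σx^2·x^2 = 8499, Σx^2·x = 1079, Σx^2 = 147, Σx·x = 147, Σx = 23, Σ1 = 5.
Moment sums: Σx^2·z = -27148, Σx·z = -3472, Σz = -482.
Normal equations: [[8499, 1079, 147]; [1079, 147, 23]; [147, 23, 5]]·[p, q, r]ᵀ = [-27148, -3472, -482]ᵀ.
Solving the 3×3 system (Gaussian elimination) gives p = -18267/6158, q = -8959/6158, r = -7685/3079.

p = -2.9664, q = -1.4549, r = -2.4959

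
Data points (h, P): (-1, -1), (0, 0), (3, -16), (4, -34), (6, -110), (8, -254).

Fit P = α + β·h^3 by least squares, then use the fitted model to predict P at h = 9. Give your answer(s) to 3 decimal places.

The normal system XᵀX·[α, β]ᵀ = XᵀP is [[6, 818]; [818, 313626]]·[α, β]ᵀ = [-415, -156415]ᵀ.
Eliminating β: 313626·(row 1) − 818·(row 2) gives 1212632·α = 313626·(-415) − 818·(-156415) = -2207320, so α = -275915/151579.
Then β = ((-156415) − 818·(-275915/151579))/313626 = -149755/303158.
At h = 9: P̂ = (-275915/151579)·(1) + (-149755/303158)·(729) = -109723225/303158.

P̂ = -361.934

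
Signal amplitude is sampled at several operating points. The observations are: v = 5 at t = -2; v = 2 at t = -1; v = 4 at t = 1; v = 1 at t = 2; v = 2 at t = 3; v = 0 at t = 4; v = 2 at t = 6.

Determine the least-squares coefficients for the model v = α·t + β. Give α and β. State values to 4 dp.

α = -0.3780, β = 2.9878

Entries of AᵀA: Σt·t = 71, Σt = 13, Σ1 = 7.
For Aᵀv: Σt·v = 12, Σv = 16.
AᵀA·[α, β]ᵀ = Aᵀv becomes [[71, 13]; [13, 7]]·[α, β]ᵀ = [12, 16]ᵀ.
Δ = 71·7 − 13² = 328.
α = (12·7 − 13·16)/328 = -31/82; β = (71·16 − 13·12)/328 = 245/82.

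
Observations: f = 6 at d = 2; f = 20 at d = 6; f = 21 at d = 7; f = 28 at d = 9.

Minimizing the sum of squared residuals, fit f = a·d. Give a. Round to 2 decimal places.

Forming AᵀA = [[170]] and Aᵀf = [531]ᵀ gives AᵀA·[a]ᵀ = Aᵀf.
Hence a = 531 / 170 ≈ 3.12353.

a = 3.12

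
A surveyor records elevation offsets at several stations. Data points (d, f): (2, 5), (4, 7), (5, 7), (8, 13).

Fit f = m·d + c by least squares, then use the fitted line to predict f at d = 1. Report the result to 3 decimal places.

f̂ = 3.000

XᵀX·[m, c]ᵀ = Xᵀf reads: 109·m + 19·c = 177;  19·m + 4·c = 32.
det = 109·4 − 19² = 75.
m = (177·4 − 19·32)/75 = 4/3; c = (109·32 − 19·177)/75 = 5/3.
At d = 1: f̂ = (4/3)·(1) + (5/3)·(1) = 3.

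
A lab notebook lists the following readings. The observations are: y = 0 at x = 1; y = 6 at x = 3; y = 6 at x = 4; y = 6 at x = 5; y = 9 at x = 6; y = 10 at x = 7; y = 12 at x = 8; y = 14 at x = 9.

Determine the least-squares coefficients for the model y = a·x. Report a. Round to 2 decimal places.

The normal equations are: 281·a = 418.
a = 418/281 = 1.48754.

a = 1.49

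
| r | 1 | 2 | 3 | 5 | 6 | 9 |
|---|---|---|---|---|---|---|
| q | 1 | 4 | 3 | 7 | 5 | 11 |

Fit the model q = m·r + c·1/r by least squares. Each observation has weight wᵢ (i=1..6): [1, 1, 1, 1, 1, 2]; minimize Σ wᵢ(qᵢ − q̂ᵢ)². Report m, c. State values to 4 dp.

The normal equations are: 237·m + 7·c = 281;  7·m + (5887/4050)·c = 781/90.
Eliminating c: (5887/4050)·(row 1) − 7·(row 2) gives (398923/1350)·m = (5887/4050)·281 − 7·(781/90) = 704116/2025, so m = 201176/170967.
Then c = ((781/90) − 7·(201176/170967))/(5887/4050) = 121005/398923.

m = 1.1767, c = 0.3033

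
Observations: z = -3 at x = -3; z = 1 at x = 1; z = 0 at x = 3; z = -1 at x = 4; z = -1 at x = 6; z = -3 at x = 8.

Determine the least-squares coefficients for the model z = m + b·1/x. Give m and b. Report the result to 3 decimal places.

m = -1.996, b = 3.226

The normal equations are: 6·m + (37/24)·b = -7;  (37/24)·m + (85/64)·b = 29/24.
(Σ1 = 6, Σ1/x = 37/24, Σ1/x·1/x = 85/64, Σz = -7, Σ1/x·z = 29/24.)
Eliminating b: (85/64)·(row 1) − (37/24)·(row 2) gives (3221/576)·m = (85/64)·(-7) − (37/24)·(29/24) = -1607/144, so m = -6428/3221.
Then b = ((29/24) − (37/24)·(-6428/3221))/(85/64) = 10392/3221.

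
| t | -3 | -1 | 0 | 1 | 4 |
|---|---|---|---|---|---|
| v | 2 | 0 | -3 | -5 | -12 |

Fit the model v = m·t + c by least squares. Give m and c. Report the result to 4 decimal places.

m = -2.0672, c = -3.1866

Setting ∂/∂m … = 0 gives: 27·m + 1·c = -59;  1·m + 5·c = -18.
(Σt·t = 27, Σt = 1, Σ1 = 5, Σt·v = -59, Σv = -18.)
Determinant 27·5 − 1² = 134.
m = ((-59)·5 − 1·(-18))/134 = -277/134; c = (27·(-18) − 1·(-59))/134 = -427/134.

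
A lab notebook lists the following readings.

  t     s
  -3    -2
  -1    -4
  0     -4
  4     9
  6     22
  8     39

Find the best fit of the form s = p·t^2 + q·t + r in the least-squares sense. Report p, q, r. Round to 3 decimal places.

Forming AᵀA = [[5730, 764, 126]; [764, 126, 14]; [126, 14, 6]] and Aᵀs = [3410, 490, 60]ᵀ gives AᵀA·[p, q, r]ᵀ = Aᵀs.
Inverting the 3×3 Gram matrix, [p, q, r]ᵀ = [5425/10041, 3445/3347, -37630/10041]ᵀ.

p = 0.540, q = 1.029, r = -3.748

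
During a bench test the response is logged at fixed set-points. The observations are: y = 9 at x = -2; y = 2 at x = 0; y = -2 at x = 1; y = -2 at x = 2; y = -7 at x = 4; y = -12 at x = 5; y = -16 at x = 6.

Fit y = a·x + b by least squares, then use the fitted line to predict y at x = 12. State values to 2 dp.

ŷ = -32.30

MᵀM·[a, b]ᵀ = Mᵀy reads: 86·a + 16·b = -208;  16·a + 7·b = -28.
Eliminating b: 7·(row 1) − 16·(row 2) gives 346·a = 7·(-208) − 16·(-28) = -1008, so a = -504/173.
Then b = ((-28) − 16·(-504/173))/7 = 460/173.
At x = 12: ŷ = (-504/173)·(12) + (460/173)·(1) = -5588/173.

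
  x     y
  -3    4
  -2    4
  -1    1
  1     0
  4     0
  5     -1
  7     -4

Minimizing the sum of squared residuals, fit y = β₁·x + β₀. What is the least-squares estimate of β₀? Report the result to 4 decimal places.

β₀ = 1.6515

Sums needed: Σx·x = 105, Σx = 11, Σ1 = 7.
And Σx·y = -54, Σy = 4.
Normal equations: [[105, 11]; [11, 7]]·[β₁, β₀]ᵀ = [-54, 4]ᵀ.
det = 105·7 − 11² = 614.
β₁ = ((-54)·7 − 11·4)/614 = -211/307; β₀ = (105·4 − 11·(-54))/614 = 507/307.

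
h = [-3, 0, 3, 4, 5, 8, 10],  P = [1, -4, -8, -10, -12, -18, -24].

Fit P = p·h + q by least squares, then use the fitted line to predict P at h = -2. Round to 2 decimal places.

P̂ = 0.21

AᵀA·[p, q]ᵀ = AᵀP reads: 223·p + 27·q = -511;  27·p + 7·q = -75.
(Σh·h = 223, Σh = 27, Σ1 = 7, Σh·P = -511, ΣP = -75.)
Eliminating q: 7·(row 1) − 27·(row 2) gives 832·p = 7·(-511) − 27·(-75) = -1552, so p = -97/52.
Then q = ((-75) − 27·(-97/52))/7 = -183/52.
At h = -2: P̂ = (-97/52)·(-2) + (-183/52)·(1) = 11/52.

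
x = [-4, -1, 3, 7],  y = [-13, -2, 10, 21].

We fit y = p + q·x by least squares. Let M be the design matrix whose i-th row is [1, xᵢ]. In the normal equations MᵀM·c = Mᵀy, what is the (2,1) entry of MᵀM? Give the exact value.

Row 2 ↔ basis x, column 1 ↔ basis 1, so (MᵀM)_{2,1} = Σᵢ x = (-4)·(1) + (-1)·(1) + (3)·(1) + (7)·(1) = 5.

5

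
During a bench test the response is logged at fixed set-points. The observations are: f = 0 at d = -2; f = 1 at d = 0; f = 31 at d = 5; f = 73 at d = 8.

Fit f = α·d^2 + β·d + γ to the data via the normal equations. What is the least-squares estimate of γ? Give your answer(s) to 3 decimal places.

γ = 0.151

Sums needed: Σd^2·d^2 = 4737, Σd^2·d = 629, Σd^2 = 93, Σd·d = 93, Σd = 11, Σ1 = 4.
Moment sums: Σd^2·f = 5447, Σd·f = 739, Σf = 105.
Row-reducing yields α = 4111/4450, β = 7477/4450, γ = 67/445.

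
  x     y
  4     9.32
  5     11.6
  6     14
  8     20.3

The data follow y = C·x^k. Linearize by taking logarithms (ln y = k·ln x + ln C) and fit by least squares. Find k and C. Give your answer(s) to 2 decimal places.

Linearized form: ln y = k·ln x + ln C. From the 4 transformed points,
Σln x = 6.8669, Σ(ln x)² = 12.0466, Σln y = 10.3328, Σln x·ln y = 18.0281.
Equations: 12.0466·k + 6.8669·ln C = 18.0281;  6.8669·k + 4·ln C = 10.3328.
Δ = 12.0466·4 − (6.8669)² = 1.0316; k = (18.0281·4 − 6.8669·10.3328)/1.0316 = 1.12219, ln C = (12.0466·10.3328 − 6.8669·18.0281)/1.0316 = 0.65671, so C = exp(0.65671) = 1.92843.

k = 1.12, C = 1.93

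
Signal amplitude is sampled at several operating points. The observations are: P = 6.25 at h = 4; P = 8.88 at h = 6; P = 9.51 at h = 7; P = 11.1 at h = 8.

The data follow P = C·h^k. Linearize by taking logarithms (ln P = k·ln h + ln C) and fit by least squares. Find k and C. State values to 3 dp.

k = 0.805, C = 2.054

Linearized form: ln P = k·ln h + ln C. From the 4 transformed points,
AᵀA = [[13.2429, 7.2034]; [7.2034, 4]], rhs = [15.8413, 8.6757]ᵀ  (here Σln h = 7.2034, Σ(ln h)² = 13.2429, Σln P = 8.6757, Σln h·ln P = 15.8413).
Solving (det = 1.0824): k = 0.80456, ln C = 0.72003, so C = exp(0.72003) = 2.05449.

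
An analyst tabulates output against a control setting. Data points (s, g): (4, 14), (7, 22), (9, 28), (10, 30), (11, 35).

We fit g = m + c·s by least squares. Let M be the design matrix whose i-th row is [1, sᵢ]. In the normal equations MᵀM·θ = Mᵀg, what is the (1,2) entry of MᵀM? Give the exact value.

41

Row 1 ↔ basis 1, column 2 ↔ basis s, so (MᵀM)_{1,2} = Σᵢ s = (1)·(4) + (1)·(7) + (1)·(9) + (1)·(10) + (1)·(11) = 41.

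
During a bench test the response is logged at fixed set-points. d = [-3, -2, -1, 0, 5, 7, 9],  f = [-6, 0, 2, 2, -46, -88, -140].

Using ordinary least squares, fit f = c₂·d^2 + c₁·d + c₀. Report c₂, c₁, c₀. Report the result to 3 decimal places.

c₂ = -1.532, c₁ = -2.005, c₀ = 1.864

Normal-equation sums: Σd^2·d^2 = 9685, Σd^2·d = 1161, Σd^2 = 169, Σd·d = 169, Σd = 15, Σ1 = 7.
And Σd^2·f = -16854, Σd·f = -2090, Σf = -276.
Row-reducing yields c₂ = -16459/10741, c₁ = -21539/10741, c₀ = 20020/10741.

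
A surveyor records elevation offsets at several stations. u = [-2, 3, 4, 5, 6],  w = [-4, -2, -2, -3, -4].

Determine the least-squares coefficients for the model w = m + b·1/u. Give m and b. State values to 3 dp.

m = -3.183, b = 2.033

XᵀX·[m, b]ᵀ = Xᵀw reads: 5·m + (9/20)·b = -15;  (9/20)·m + (1769/3600)·b = -13/30.
Determinant 5·(1769/3600) − (9/20)² = 2029/900.
m = ((-15)·(1769/3600) − (9/20)·(-13/30))/(2029/900) = -25833/8116; b = (5·(-13/30) − (9/20)·(-15))/(2029/900) = 4125/2029.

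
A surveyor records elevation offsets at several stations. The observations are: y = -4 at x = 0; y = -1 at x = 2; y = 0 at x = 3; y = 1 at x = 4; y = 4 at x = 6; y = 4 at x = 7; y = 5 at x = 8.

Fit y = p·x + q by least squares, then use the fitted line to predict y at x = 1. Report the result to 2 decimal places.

ŷ = -2.40

With design matrix A, AᵀA = [[178, 30]; [30, 7]] and Aᵀy = [94, 9]ᵀ.
Eliminating q: 7·(row 1) − 30·(row 2) gives 346·p = 7·94 − 30·9 = 388, so p = 194/173.
Then q = (9 − 30·(194/173))/7 = -609/173.
At x = 1: ŷ = (194/173)·(1) + (-609/173)·(1) = -415/173.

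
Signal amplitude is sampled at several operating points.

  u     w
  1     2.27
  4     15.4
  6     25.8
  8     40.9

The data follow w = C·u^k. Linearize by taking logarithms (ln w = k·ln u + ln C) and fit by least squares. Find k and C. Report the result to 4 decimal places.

With ln wᵢ as the transformed response and ln uᵢ as the regressor:
Σln u = 5.2575, Σ(ln u)² = 9.4563, Σln w = 10.5157, Σln u·ln w = 17.3316.
Equations: 9.4563·k + 5.2575·ln C = 17.3316;  5.2575·k + 4·ln C = 10.5157.
Δ = 9.4563·4 − (5.2575)² = 10.1839; k = (17.3316·4 − 5.2575·10.5157)/10.1839 = 1.37869, ln C = (9.4563·10.5157 − 5.2575·17.3316)/10.1839 = 0.81680, so C = exp(0.81680) = 2.26325.

k = 1.3787, C = 2.2632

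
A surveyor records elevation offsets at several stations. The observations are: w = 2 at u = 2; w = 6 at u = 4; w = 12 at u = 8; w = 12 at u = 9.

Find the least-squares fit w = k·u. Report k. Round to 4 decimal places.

k = 1.4061

Setting ∂/∂k … = 0 gives: 165·k = 232.
k = 232/165 = 1.40606.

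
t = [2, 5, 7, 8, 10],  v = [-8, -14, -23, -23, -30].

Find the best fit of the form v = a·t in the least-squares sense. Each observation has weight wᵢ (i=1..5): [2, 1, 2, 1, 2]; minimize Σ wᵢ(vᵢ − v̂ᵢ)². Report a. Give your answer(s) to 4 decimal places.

From the data, Σwᵢ·t·t = 395.
For XᵀWv: Σwᵢ·t·v = -1208.
So XᵀWX·[a]ᵀ = XᵀWv: [[395]]·[a]ᵀ = [-1208]ᵀ.
Hence a = -1208 / 395 ≈ -3.05823.

a = -3.0582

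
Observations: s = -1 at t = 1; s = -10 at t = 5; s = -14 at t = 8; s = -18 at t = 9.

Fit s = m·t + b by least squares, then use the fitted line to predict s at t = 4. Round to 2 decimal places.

ŝ = -7.24

Setting ∂/∂m … = 0 gives: 171·m + 23·b = -325;  23·m + 4·b = -43.
(Σt·t = 171, Σt = 23, Σ1 = 4, Σt·s = -325, Σs = -43.)
Determinant 171·4 − 23² = 155.
m = ((-325)·4 − 23·(-43))/155 = -311/155; b = (171·(-43) − 23·(-325))/155 = 122/155.
At t = 4: ŝ = (-311/155)·(4) + (122/155)·(1) = -1122/155.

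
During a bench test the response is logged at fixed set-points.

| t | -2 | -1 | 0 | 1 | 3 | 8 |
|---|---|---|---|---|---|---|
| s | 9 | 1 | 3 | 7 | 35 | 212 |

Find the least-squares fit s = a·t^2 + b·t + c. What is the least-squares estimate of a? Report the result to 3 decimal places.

The normal equations are: 4195·a + 531·b + 79·c = 13927;  531·a + 79·b + 9·c = 1789;  79·a + 9·b + 6·c = 267.
Inverting the 3×3 Gram matrix, [a, b, c]ᵀ = [327591/109456, 257227/109456, 85835/54728]ᵀ.

a = 2.993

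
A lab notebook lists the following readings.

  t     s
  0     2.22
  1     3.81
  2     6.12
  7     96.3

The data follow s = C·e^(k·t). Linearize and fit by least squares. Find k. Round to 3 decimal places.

Linearized form: ln s = k·t + ln C. From the 4 transformed points,
Σt = 10.0000, Σ(t)² = 54.0000, Σln s = 8.5142, Σt·ln s = 36.9330.
Equations: 54.0000·k + 10.0000·ln C = 36.9330;  10.0000·k + 4·ln C = 8.5142.
Slope k = (n·Σt·ln s − Σt·Σln s)/(n·Σ(t)² − (Σt)²) = (4·36.9330 − 10.0000·8.5142)/116.0000 = 0.53957; ln C = (Σln s − k·Σt)/n = 0.77961.

k = 0.540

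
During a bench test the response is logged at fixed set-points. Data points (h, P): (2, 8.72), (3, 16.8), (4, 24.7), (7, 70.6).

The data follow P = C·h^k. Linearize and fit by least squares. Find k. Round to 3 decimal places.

k = 1.659

Taking logs, ln P = k·ln h + ln C, so regress ln P on ln h.
Σln h = 5.1240, Σ(ln h)² = 7.3958, Σln P = 12.4508, Σln h·ln P = 17.3301.
Equations: 7.3958·k + 5.1240·ln C = 17.3301;  5.1240·k + 4·ln C = 12.4508.
Slope k = (n·Σln h·ln P − Σln h·Σln P)/(n·Σ(ln h)² − (Σln h)²) = (4·17.3301 − 5.1240·12.4508)/3.3281 = 1.65939; ln C = (Σln P − k·Σln h)/n = 0.98704.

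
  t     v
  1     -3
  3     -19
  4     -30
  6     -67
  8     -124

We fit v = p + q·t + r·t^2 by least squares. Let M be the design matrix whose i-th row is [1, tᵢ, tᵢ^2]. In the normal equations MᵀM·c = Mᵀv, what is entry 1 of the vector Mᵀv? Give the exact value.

-243

Entry 1 ↔ basis 1, so (Mᵀv)_{1} = Σᵢ vᵢ = (1)·(-3) + (1)·(-19) + (1)·(-30) + (1)·(-67) + (1)·(-124) = -243.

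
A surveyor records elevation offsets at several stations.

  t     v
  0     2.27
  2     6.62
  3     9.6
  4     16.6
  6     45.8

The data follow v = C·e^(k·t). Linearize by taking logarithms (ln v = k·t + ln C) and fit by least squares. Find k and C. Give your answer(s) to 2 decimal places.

k = 0.50, C = 2.30

Let Y = ln v. Fitting Y = k·t + ln C by least squares:
Σt = 15.0000, Σ(t)² = 65.0000, Σln v = 11.6053, Σt·ln v = 44.7488.
Equations: 65.0000·k + 15.0000·ln C = 44.7488;  15.0000·k + 5·ln C = 11.6053.
Δ = 65.0000·5 − (15.0000)² = 100.0000; k = (44.7488·5 − 15.0000·11.6053)/100.0000 = 0.49664, ln C = (65.0000·11.6053 − 15.0000·44.7488)/100.0000 = 0.83114, so C = exp(0.83114) = 2.29594.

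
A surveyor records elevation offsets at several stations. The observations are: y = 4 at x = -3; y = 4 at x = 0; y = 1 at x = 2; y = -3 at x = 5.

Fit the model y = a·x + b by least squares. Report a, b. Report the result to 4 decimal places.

Entries of AᵀA: Σx·x = 38, Σx = 4, Σ1 = 4.
Right-hand side: Σx·y = -25, Σy = 6.
Normal equations: [[38, 4]; [4, 4]]·[a, b]ᵀ = [-25, 6]ᵀ.
Δ = 38·4 − 4² = 136.
a = ((-25)·4 − 4·6)/136 = -31/34; b = (38·6 − 4·(-25))/136 = 41/17.

a = -0.9118, b = 2.4118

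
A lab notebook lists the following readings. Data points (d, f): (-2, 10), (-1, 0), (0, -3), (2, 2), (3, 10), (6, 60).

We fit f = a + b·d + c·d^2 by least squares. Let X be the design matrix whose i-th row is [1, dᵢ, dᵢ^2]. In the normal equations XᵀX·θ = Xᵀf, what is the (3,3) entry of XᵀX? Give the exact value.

1410

Row 3 ↔ basis d^2, column 3 ↔ basis d^2, so (XᵀX)_{3,3} = Σᵢ (d^2)·(d^2) = (4)·(4) + (1)·(1) + (0)·(0) + (4)·(4) + (9)·(9) + (36)·(36) = 1410.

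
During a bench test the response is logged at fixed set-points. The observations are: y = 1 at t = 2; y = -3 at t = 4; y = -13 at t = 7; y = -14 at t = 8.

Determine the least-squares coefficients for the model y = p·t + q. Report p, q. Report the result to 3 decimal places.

p = -2.670, q = 6.769

Setting ∂/∂p … = 0 gives: 133·p + 21·q = -213;  21·p + 4·q = -29.
(Σt·t = 133, Σt = 21, Σ1 = 4, Σt·y = -213, Σy = -29.)
det = 133·4 − 21² = 91.
p = ((-213)·4 − 21·(-29))/91 = -243/91; q = (133·(-29) − 21·(-213))/91 = 88/13.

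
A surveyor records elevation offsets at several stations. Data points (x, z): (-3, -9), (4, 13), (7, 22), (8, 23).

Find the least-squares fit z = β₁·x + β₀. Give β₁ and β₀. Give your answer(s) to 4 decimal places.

Sums needed: Σx·x = 138, Σx = 16, Σ1 = 4.
Moment sums: Σx·z = 417, Σz = 49.
Δ = 138·4 − 16² = 296.
β₁ = (417·4 − 16·49)/296 = 221/74; β₀ = (138·49 − 16·417)/296 = 45/148.

β₁ = 2.9865, β₀ = 0.3041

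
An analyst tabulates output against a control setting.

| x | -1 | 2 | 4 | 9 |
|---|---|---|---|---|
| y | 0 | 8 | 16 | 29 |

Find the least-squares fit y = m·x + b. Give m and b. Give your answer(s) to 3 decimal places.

m = 2.934, b = 2.981

Sums needed: Σx·x = 102, Σx = 14, Σ1 = 4.
Right-hand side: Σx·y = 341, Σy = 53.
So MᵀM·[m, b]ᵀ = Mᵀy: [[102, 14]; [14, 4]]·[m, b]ᵀ = [341, 53]ᵀ.
Δ = 102·4 − 14² = 212.
m = (341·4 − 14·53)/212 = 311/106; b = (102·53 − 14·341)/212 = 158/53.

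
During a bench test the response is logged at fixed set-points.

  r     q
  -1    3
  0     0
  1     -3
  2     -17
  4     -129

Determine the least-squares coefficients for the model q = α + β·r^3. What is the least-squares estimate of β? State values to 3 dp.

β = -2.014

Compute the Gram sums: Σ1 = 5, Σr^3 = 72, Σr^3·r^3 = 4162.
Right-hand side: Σq = -146, Σr^3·q = -8398.
Normal equations: [[5, 72]; [72, 4162]]·[α, β]ᵀ = [-146, -8398]ᵀ.
Δ = 5·4162 − 72² = 15626.
α = ((-146)·4162 − 72·(-8398))/15626 = -1498/7813; β = (5·(-8398) − 72·(-146))/15626 = -15739/7813.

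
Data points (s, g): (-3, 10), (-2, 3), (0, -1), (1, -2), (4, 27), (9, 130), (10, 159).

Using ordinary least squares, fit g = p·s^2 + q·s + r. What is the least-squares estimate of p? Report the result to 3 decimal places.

Setting ∂/∂p … = 0 gives: 16915·p + 1759·q + 211·r = 26962;  1759·p + 211·q + 19·r = 2830;  211·p + 19·q + 7·r = 326.
(Σs^2·s^2 = 16915, Σs^2·s = 1759, Σs^2 = 211, Σs·s = 211, Σs = 19, Σ1 = 7, Σs^2·g = 26962, Σs·g = 2830, Σg = 326.)
Row-reducing yields p = 61889/40173, q = 29632/40173, r = -25009/13391.

p = 1.541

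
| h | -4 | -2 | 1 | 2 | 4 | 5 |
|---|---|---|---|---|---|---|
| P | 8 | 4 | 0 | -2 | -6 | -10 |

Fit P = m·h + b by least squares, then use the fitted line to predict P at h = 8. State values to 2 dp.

P̂ = -14.07

Entries of AᵀA: Σh·h = 66, Σh = 6, Σ1 = 6.
For AᵀP: Σh·P = -118, ΣP = -6.
AᵀA·[m, b]ᵀ = AᵀP becomes [[66, 6]; [6, 6]]·[m, b]ᵀ = [-118, -6]ᵀ.
det = 66·6 − 6² = 360.
m = ((-118)·6 − 6·(-6))/360 = -28/15; b = (66·(-6) − 6·(-118))/360 = 13/15.
At h = 8: P̂ = (-28/15)·(8) + (13/15)·(1) = -211/15.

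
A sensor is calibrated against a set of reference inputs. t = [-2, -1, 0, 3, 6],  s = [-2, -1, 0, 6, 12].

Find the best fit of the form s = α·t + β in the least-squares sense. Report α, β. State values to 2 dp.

α = 1.80, β = 0.84

The normal system XᵀX·[α, β]ᵀ = Xᵀs is [[50, 6]; [6, 5]]·[α, β]ᵀ = [95, 15]ᵀ.
Eliminating β: 5·(row 1) − 6·(row 2) gives 214·α = 5·95 − 6·15 = 385, so α = 385/214.
Then β = (15 − 6·(385/214))/5 = 90/107.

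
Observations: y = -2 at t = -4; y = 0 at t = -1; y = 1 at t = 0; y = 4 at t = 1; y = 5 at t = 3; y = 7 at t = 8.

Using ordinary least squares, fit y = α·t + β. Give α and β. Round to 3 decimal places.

α = 0.791, β = 1.577

AᵀA·[α, β]ᵀ = Aᵀy reads: 91·α + 7·β = 83;  7·α + 6·β = 15.
det = 91·6 − 7² = 497.
α = (83·6 − 7·15)/497 = 393/497; β = (91·15 − 7·83)/497 = 112/71.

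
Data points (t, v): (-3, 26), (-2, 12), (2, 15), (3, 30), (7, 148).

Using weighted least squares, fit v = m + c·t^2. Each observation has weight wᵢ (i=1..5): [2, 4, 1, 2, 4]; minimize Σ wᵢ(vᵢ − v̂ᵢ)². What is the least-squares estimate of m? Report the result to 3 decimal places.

m = 0.730

The normal equations are: 13·m + 252·c = 767;  252·m + 10008·c = 30268.
(Σwᵢ·1 = 13, Σwᵢ·t^2 = 252, Σwᵢ·t^2·t^2 = 10008, Σwᵢ·v = 767, Σwᵢ·t^2·v = 30268.)
Determinant 13·10008 − 252² = 66600.
m = (767·10008 − 252·30268)/66600 = 27/37; c = (13·30268 − 252·767)/66600 = 1001/333.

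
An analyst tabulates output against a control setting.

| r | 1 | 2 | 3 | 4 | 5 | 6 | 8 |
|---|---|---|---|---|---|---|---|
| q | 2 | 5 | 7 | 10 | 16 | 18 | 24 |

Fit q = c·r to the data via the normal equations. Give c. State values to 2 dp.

Entries of AᵀA: Σr·r = 155.
And Σr·q = 453.
c = 453/155 = 2.92258.

c = 2.92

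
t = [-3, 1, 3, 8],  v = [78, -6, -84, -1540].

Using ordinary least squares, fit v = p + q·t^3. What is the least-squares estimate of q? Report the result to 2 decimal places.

Setting ∂/∂p … = 0 gives: 4·p + 513·q = -1552;  513·p + 263603·q = -792860.
det = 4·263603 − 513² = 791243.
p = ((-1552)·263603 − 513·(-792860))/791243 = -2374676/791243; q = (4·(-792860) − 513·(-1552))/791243 = -2375264/791243.

q = -3.00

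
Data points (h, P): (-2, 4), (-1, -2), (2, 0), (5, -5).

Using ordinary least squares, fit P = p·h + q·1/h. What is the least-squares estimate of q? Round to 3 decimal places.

Entries of MᵀM: Σh·h = 34, Σh·1/h = 4, Σ1/h·1/h = 77/50.
Right-hand side: Σh·P = -31, Σ1/h·P = -1.
Δ = 34·(77/50) − 4² = 909/25.
p = ((-31)·(77/50) − 4·(-1))/(909/25) = -243/202; q = (34·(-1) − 4·(-31))/(909/25) = 250/101.

q = 2.475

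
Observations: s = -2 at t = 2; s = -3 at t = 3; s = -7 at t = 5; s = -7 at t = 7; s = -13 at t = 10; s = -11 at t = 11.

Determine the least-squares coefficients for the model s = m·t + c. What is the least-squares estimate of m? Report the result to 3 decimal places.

m = -1.124

Normal-equation sums: Σt·t = 308, Σt = 38, Σ1 = 6.
Right-hand side: Σt·s = -348, Σs = -43.
So XᵀX·[m, c]ᵀ = Xᵀs: [[308, 38]; [38, 6]]·[m, c]ᵀ = [-348, -43]ᵀ.
det = 308·6 − 38² = 404.
m = ((-348)·6 − 38·(-43))/404 = -227/202; c = (308·(-43) − 38·(-348))/404 = -5/101.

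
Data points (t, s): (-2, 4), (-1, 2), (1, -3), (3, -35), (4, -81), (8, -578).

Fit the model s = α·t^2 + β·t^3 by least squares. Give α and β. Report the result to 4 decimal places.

α = -0.9878, β = -1.0055

With design matrix M, MᵀM = [[4451, 34003]; [34003, 267035]] and Mᵀs = [-38588, -302102]ᵀ.
Eliminating β: 267035·(row 1) − 34003·(row 2) gives 32368776·α = 267035·(-38588) − 34003·(-302102) = -31972274, so α = -15986137/16184388.
Then β = ((-302102) − 34003·(-15986137/16184388))/267035 = -16274119/16184388.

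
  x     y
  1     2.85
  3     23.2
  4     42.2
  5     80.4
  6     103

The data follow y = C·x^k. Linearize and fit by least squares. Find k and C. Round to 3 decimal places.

k = 2.023, C = 2.744

With ln yᵢ as the transformed response and ln xᵢ as the regressor:
Σln x = 5.8861, Σ(ln x)² = 8.9295, Σln y = 16.9556, Σln x·ln y = 24.0072.
Equations: 8.9295·k + 5.8861·ln C = 24.0072;  5.8861·k + 5·ln C = 16.9556.
Solving (det = 10.0010): k = 2.02315, ln C = 1.00943, so C = exp(1.00943) = 2.74405.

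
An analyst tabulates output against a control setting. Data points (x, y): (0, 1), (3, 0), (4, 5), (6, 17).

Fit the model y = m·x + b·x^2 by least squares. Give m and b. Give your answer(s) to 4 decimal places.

m = -2.4642, b = 0.8870

Forming AᵀA = [[61, 307]; [307, 1633]] and Aᵀy = [122, 692]ᵀ gives AᵀA·[m, b]ᵀ = Aᵀy.
Eliminating b: 1633·(row 1) − 307·(row 2) gives 5364·m = 1633·122 − 307·692 = -13218, so m = -2203/894.
Then b = (692 − 307·(-2203/894))/1633 = 793/894.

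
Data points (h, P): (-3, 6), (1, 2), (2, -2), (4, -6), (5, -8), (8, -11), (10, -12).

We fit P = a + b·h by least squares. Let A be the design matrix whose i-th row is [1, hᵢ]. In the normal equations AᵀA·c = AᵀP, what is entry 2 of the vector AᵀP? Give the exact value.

Entry 2 ↔ basis h, so (AᵀP)_{2} = Σᵢ (h)·Pᵢ = (-3)·(6) + (1)·(2) + (2)·(-2) + (4)·(-6) + (5)·(-8) + (8)·(-11) + (10)·(-12) = -292.

-292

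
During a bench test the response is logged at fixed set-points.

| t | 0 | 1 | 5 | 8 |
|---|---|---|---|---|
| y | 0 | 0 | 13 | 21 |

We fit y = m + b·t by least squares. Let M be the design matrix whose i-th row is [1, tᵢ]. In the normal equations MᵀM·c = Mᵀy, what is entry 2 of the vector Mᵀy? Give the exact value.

Entry 2 ↔ basis t, so (Mᵀy)_{2} = Σᵢ (t)·yᵢ = (0)·(0) + (1)·(0) + (5)·(13) + (8)·(21) = 233.

233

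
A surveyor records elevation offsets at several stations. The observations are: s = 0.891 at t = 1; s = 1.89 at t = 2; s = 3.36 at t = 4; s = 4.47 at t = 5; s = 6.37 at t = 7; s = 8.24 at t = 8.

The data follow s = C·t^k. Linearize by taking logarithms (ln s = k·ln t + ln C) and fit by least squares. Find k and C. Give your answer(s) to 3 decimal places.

Linearized form: ln s = k·ln t + ln C. From the 6 transformed points,
Σln t = 7.7142, Σ(ln t)² = 13.1032, Σln s = 7.1911, Σln t·ln s = 12.5199.
Equations: 13.1032·k + 7.7142·ln C = 12.5199;  7.7142·k + 6·ln C = 7.1911.
Solving (det = 19.1098): k = 1.02804, ln C = -0.12323, so C = exp(-0.12323) = 0.88406.

k = 1.028, C = 0.884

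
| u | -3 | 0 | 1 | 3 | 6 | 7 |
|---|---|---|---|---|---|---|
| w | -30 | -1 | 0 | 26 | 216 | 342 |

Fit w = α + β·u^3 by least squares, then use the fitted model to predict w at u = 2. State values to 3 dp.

ŵ = 6.560

Setting ∂/∂α … = 0 gives: 6·α + 560·β = 553;  560·α + 165764·β = 165474.
Determinant 6·165764 − 560² = 680984.
α = (553·165764 − 560·165474)/680984 = -249487/170246; β = (6·165474 − 560·553)/680984 = 170791/170246.
At u = 2: ŵ = (-249487/170246)·(1) + (170791/170246)·(8) = 1116841/170246.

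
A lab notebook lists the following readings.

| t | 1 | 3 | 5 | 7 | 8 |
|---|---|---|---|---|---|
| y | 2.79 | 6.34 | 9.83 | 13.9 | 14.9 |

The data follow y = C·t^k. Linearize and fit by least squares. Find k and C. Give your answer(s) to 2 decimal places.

Linearized form: ln y = k·ln t + ln C. From the 5 transformed points,
Σln t = 6.7334, Σ(ln t)² = 11.9079, Σln y = 10.4916, Σln t·ln y = 16.4460.
Normal system: [[11.9079, 6.7334]; [6.7334, 5]]·[k, ln C]ᵀ = [16.4460, 10.4916]ᵀ.
Solving (det = 14.2007): k = 0.81587, ln C = 0.99961, so C = exp(0.99961) = 2.71723.

k = 0.82, C = 2.72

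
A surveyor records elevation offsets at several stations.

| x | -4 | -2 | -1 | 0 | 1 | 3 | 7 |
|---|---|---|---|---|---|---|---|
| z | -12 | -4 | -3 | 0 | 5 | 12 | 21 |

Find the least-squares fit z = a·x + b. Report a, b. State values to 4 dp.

Forming AᵀA = [[80, 4]; [4, 7]] and Aᵀz = [247, 19]ᵀ gives AᵀA·[a, b]ᵀ = Aᵀz.
det = 80·7 − 4² = 544.
a = (247·7 − 4·19)/544 = 1653/544; b = (80·19 − 4·247)/544 = 133/136.

a = 3.0386, b = 0.9779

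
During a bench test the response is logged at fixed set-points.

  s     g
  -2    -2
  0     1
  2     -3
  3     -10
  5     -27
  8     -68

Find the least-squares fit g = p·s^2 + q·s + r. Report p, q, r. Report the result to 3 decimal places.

p = -1.023, q = -0.478, r = 1.179

Entries of XᵀX: Σs^2·s^2 = 4834, Σs^2·s = 664, Σs^2 = 106, Σs·s = 106, Σs = 16, Σ1 = 6.
Moment sums: Σs^2·g = -5137, Σs·g = -711, Σg = -109.
XᵀX·[p, q, r]ᵀ = Xᵀg becomes [[4834, 664, 106]; [664, 106, 16]; [106, 16, 6]]·[p, q, r]ᵀ = [-5137, -711, -109]ᵀ.
Row-reducing yields p = -32323/31602, q = -15119/31602, r = 6209/5267.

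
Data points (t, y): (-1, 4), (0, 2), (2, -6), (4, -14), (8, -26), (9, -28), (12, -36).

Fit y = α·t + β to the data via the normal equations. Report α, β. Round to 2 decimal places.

α = -3.17, β = 0.53

Normal-equation sums: Σt·t = 310, Σt = 34, Σ1 = 7.
Moment sums: Σt·y = -964, Σy = -104.
MᵀM·[α, β]ᵀ = Mᵀy becomes [[310, 34]; [34, 7]]·[α, β]ᵀ = [-964, -104]ᵀ.
det = 310·7 − 34² = 1014.
α = ((-964)·7 − 34·(-104))/1014 = -1606/507; β = (310·(-104) − 34·(-964))/1014 = 268/507.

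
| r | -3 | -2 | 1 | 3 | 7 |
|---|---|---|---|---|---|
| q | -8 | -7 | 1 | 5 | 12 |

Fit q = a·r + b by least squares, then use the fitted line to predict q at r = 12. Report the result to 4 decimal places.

Forming AᵀA = [[72, 6]; [6, 5]] and Aᵀq = [138, 3]ᵀ gives AᵀA·[a, b]ᵀ = Aᵀq.
Eliminating b: 5·(row 1) − 6·(row 2) gives 324·a = 5·138 − 6·3 = 672, so a = 56/27.
Then b = (3 − 6·(56/27))/5 = -17/9.
At r = 12: q̂ = (56/27)·(12) + (-17/9)·(1) = 23.

q̂ = 23.0000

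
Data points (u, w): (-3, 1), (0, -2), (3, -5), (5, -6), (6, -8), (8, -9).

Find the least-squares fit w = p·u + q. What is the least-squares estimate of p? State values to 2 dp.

p = -0.92

The normal system MᵀM·[p, q]ᵀ = Mᵀw is [[143, 19]; [19, 6]]·[p, q]ᵀ = [-168, -29]ᵀ.
Determinant 143·6 − 19² = 497.
p = ((-168)·6 − 19·(-29))/497 = -457/497; q = (143·(-29) − 19·(-168))/497 = -955/497.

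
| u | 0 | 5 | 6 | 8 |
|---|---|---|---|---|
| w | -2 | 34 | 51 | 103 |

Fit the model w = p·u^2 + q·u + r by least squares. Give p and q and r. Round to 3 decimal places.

p = 2.028, q = -3.145, r = -1.940

Normal-equation sums: Σu^2·u^2 = 6017, Σu^2·u = 853, Σu^2 = 125, Σu·u = 125, Σu = 19, Σ1 = 4.
And Σu^2·w = 9278, Σu·w = 1300, Σw = 186.
Row-reducing yields p = 8299/4092, q = -12869/4092, r = -1323/682.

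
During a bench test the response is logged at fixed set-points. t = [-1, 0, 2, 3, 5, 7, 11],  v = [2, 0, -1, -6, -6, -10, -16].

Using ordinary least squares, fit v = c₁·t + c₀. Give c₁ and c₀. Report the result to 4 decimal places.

c₁ = -1.4809, c₀ = 0.4264

Forming MᵀM = [[209, 27]; [27, 7]] and Mᵀv = [-298, -37]ᵀ gives MᵀM·[c₁, c₀]ᵀ = Mᵀv.
det = 209·7 − 27² = 734.
c₁ = ((-298)·7 − 27·(-37))/734 = -1087/734; c₀ = (209·(-37) − 27·(-298))/734 = 313/734.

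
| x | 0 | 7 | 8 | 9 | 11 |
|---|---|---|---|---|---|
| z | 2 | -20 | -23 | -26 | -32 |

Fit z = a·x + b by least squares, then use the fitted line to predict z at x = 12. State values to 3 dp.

Normal-equation sums: Σx·x = 315, Σx = 35, Σ1 = 5.
For Mᵀz: Σx·z = -910, Σz = -99.
Normal equations: [[315, 35]; [35, 5]]·[a, b]ᵀ = [-910, -99]ᵀ.
Δ = 315·5 − 35² = 350.
a = ((-910)·5 − 35·(-99))/350 = -31/10; b = (315·(-99) − 35·(-910))/350 = 19/10.
At x = 12: ẑ = (-31/10)·(12) + (19/10)·(1) = -353/10.

ẑ = -35.300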